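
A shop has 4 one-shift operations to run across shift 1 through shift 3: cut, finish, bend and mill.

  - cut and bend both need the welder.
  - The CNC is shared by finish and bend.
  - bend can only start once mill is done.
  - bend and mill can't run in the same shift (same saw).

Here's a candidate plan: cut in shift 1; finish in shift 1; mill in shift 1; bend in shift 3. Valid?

bend and mill can't run in the same shift (same saw) — holds.
bend can only start once mill is done — holds.
cut and bend both need the welder — holds.
The CNC is shared by finish and bend — holds.

Valid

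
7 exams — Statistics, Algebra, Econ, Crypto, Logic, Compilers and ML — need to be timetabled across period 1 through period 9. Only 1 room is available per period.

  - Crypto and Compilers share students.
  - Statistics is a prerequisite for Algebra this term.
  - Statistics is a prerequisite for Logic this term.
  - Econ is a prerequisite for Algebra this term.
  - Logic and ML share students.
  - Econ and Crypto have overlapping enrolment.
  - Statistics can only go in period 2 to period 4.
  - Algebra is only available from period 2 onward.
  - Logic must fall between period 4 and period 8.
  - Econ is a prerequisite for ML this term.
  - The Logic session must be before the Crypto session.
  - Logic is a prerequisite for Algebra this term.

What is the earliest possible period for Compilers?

period 1

Compilers at period 1 is achievable: Algebra -> period 5; ML -> period 7; Crypto -> period 6; Logic -> period 4; Compilers -> period 1; Statistics -> period 2; Econ -> period 3.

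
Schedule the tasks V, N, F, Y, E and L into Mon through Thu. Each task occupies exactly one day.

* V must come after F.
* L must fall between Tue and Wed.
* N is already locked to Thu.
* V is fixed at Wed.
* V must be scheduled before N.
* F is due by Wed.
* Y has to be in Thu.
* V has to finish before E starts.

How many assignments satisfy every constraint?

Enumerating: F=Mon; Y=Thu; V=Wed; E=Thu; N=Thu; L=Tue | F in Tue; L in Tue; N in Thu; E in Thu; V in Wed; Y in Thu | F=Mon; N=Thu; E=Thu; L=Wed; V=Wed; Y=Thu | V=Wed; F=Tue; N=Thu; Y=Thu; L=Wed; E=Thu.

4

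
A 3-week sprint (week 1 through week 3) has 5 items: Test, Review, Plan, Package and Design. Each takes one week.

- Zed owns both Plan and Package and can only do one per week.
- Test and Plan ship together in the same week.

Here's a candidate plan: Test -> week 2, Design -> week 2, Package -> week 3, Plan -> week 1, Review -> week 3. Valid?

No — it violates: Test and Plan ship together in the same week

Zed owns both Plan and Package and can only do one per week — holds.
Test and Plan ship together in the same week — violated.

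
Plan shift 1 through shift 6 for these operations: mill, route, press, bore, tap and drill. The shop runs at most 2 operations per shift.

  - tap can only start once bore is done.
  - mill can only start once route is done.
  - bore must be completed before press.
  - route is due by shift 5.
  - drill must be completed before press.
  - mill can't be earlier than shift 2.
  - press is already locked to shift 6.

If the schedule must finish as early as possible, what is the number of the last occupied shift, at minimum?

shift 6

The precedence chain requires at least 2 distinct shifts.
With at most 2 per shift and 6 operations, at least 3 shifts are needed.
press can't be placed before shift 6, so the schedule must run through at least shift 6.
6 works (last occupied shift: shift 6): for example mill=shift 2; drill=shift 3; route=shift 1; tap=shift 2; press=shift 6; bore=shift 1.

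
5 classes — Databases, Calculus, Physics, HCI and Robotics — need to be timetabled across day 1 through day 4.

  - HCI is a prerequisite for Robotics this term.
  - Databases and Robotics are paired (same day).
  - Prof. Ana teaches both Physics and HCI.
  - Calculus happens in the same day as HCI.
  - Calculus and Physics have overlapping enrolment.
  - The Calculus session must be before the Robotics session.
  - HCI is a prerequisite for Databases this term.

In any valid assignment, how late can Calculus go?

day 3

Downstream work caps Calculus at day 3.
Calculus at day 3 is achievable: Calculus in day 3, HCI in day 3, Databases in day 4, Robotics in day 4, Physics in day 1.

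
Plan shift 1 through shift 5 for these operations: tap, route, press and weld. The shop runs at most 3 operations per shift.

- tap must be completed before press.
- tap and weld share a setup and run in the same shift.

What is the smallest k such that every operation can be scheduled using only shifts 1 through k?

2 shifts

The precedence chain requires at least 2 distinct shifts.
With at most 3 per shift and 4 operations, at least 2 shifts are needed.
2 works (last occupied shift: shift 2): for example route=shift 1, weld=shift 1, press=shift 2, tap=shift 1.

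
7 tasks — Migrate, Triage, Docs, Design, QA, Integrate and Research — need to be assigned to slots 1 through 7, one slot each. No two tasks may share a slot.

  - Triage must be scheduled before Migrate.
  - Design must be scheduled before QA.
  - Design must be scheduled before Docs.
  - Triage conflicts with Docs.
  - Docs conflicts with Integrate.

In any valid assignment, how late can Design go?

Downstream work caps Design at 6.
Design at 5 is achievable: Migrate in 2; Research in 4; QA in 7; Integrate in 3; Docs in 6; Triage in 1; Design in 5.
Nothing later works — the conflict and capacity constraints rule out every slot after 5.

5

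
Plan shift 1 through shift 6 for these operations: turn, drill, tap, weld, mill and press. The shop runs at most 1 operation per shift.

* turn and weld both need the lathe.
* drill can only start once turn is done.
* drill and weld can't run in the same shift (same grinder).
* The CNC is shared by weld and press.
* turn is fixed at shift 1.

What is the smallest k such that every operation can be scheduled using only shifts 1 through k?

The precedence chain requires at least 2 distinct shifts.
With at most 1 per shift and 6 operations, at least 6 shifts are needed.
6 works (last occupied shift: shift 6): for example mill=shift 5; weld=shift 4; tap=shift 3; press=shift 6; drill=shift 2; turn=shift 1.

6 shifts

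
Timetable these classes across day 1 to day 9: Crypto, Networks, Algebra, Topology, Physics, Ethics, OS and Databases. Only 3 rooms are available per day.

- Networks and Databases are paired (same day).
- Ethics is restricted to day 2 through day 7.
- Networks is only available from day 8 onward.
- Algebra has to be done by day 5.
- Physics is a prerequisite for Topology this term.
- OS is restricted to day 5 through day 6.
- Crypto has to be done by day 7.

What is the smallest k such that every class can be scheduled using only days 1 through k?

The precedence chain requires at least 2 distinct days.
With at most 3 per day and 8 classes, at least 3 days are needed.
Networks can't be placed before day 8, so the schedule must run through at least day 8.
8 works (last occupied day: day 8): for example Physics -> day 1; Crypto -> day 1; Topology -> day 2; Networks -> day 8; OS -> day 5; Ethics -> day 2; Algebra -> day 1; Databases -> day 8.

8 days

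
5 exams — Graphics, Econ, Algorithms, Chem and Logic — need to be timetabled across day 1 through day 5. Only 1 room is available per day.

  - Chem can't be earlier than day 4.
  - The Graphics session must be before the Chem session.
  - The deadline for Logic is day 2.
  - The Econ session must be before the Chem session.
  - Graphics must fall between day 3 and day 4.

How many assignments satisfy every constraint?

Splitting on Graphics: it can be day 3 (6), day 4 (4). Listing each branch's schedules as (Econ, Algorithms, Chem, Logic) by day number:
Graphics=day 3: (1,4,5,2) (1,5,4,2) (2,4,5,1) (2,5,4,1) (4,1,5,2) (4,2,5,1) — 6.
Graphics=day 4: (1,3,5,2) (2,3,5,1) (3,1,5,2) (3,2,5,1) — 4.
Summing: 6 + 4 = 10.

10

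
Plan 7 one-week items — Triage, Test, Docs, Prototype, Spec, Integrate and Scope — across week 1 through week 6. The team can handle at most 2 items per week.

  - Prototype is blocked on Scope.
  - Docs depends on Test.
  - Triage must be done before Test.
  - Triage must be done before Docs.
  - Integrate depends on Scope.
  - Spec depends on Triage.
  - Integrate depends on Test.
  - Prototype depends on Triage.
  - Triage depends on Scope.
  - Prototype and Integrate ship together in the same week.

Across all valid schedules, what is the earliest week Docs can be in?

Precedence pushes Docs to at least week 4.
Docs at week 4 is achievable: Spec in week 3, Test in week 3, Scope in week 1, Prototype in week 5, Integrate in week 5, Docs in week 4, Triage in week 2.

week 4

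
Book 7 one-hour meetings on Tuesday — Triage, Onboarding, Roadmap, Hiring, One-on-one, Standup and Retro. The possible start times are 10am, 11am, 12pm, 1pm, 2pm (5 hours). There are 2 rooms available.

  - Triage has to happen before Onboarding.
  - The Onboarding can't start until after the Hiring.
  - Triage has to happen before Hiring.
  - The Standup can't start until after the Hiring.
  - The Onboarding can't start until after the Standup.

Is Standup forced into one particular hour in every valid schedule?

Standup can be 12pm (e.g. Roadmap -> 10am, One-on-one -> 11am, Triage -> 10am, Retro -> 12pm, Onboarding -> 1pm, Hiring -> 11am, Standup -> 12pm) or 1pm (e.g. Triage=10am; One-on-one=11am; Hiring=11am; Roadmap=10am; Standup=1pm; Onboarding=2pm; Retro=12pm).

No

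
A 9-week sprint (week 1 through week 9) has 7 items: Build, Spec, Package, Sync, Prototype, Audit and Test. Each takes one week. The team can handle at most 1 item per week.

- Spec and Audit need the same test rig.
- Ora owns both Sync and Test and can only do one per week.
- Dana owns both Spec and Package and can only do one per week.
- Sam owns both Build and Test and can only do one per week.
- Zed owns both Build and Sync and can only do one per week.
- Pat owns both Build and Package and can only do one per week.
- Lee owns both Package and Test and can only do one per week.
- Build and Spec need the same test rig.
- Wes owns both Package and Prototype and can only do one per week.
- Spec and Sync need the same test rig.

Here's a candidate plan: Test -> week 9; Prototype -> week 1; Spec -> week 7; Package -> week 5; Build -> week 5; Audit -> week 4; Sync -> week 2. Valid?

Invalid. Pat owns both Build and Package and can only do one per week.

Ora owns both Sync and Test and can only do one per week — holds.
The team can handle at most 1 item per week — violated.
Spec and Sync need the same test rig — holds.
Pat owns both Build and Package and can only do one per week — violated.
Dana owns both Spec and Package and can only do one per week — holds.
Lee owns both Package and Test and can only do one per week — holds.
Spec and Audit need the same test rig — holds.
Sam owns both Build and Test and can only do one per week — holds.
Wes owns both Package and Prototype and can only do one per week — holds.
Build and Spec need the same test rig — holds.
Zed owns both Build and Sync and can only do one per week — holds.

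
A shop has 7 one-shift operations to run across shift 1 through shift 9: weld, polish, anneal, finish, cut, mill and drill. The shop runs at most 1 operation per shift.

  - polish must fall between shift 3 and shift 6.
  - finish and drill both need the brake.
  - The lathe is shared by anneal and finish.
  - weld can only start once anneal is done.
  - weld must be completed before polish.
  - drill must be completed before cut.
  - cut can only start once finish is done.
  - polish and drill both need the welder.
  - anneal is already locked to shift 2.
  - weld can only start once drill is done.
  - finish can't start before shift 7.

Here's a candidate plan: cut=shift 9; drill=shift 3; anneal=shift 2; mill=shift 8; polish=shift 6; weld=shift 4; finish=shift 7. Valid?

The lathe is shared by anneal and finish — holds.
cut can only start once finish is done — holds.
weld can only start once drill is done — holds.
The shop runs at most 1 operation per shift — holds.
weld can only start once anneal is done — holds.
finish can't start before shift 7 — holds.
anneal is already locked to shift 2 — holds.
polish and drill both need the welder — holds.
finish and drill both need the brake — holds.
polish must fall between shift 3 and shift 6 — holds.
drill must be completed before cut — holds.
weld must be completed before polish — holds.

Valid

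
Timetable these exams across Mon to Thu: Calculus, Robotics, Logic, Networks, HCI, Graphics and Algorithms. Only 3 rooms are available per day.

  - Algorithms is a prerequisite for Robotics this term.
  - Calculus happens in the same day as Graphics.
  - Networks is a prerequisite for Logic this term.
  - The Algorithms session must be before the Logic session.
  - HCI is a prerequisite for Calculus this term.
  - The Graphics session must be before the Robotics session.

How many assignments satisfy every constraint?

Splitting on Calculus: it can be Tue (21), Wed (26). Listing each branch's schedules as (Robotics, Logic, Networks, HCI, Graphics, Algorithms):
Calculus=Tue: (Wed,Tue,Mon,Mon,Tue,Mon) (Wed,Wed,Mon,Mon,Tue,Mon) (Wed,Wed,Mon,Mon,Tue,Tue) (Wed,Wed,Tue,Mon,Tue,Mon) (Wed,Thu,Mon,Mon,Tue,Mon) (Wed,Thu,Mon,Mon,Tue,Tue) (Wed,Thu,Tue,Mon,Tue,Mon) (Wed,Thu,Wed,Mon,Tue,Mon) (Wed,Thu,Wed,Mon,Tue,Tue) (Thu,Tue,Mon,Mon,Tue,Mon) (Thu,Wed,Mon,Mon,Tue,Mon) (Thu,Wed,Mon,Mon,Tue,Tue) (Thu,Wed,Tue,Mon,Tue,Mon) (Thu,Thu,Mon,Mon,Tue,Mon) (Thu,Thu,Mon,Mon,Tue,Tue) (Thu,Thu,Mon,Mon,Tue,Wed) (Thu,Thu,Tue,Mon,Tue,Mon) (Thu,Thu,Tue,Mon,Tue,Wed) (Thu,Thu,Wed,Mon,Tue,Mon) (Thu,Thu,Wed,Mon,Tue,Tue) (Thu,Thu,Wed,Mon,Tue,Wed) — 21.
Calculus=Wed: (Thu,Tue,Mon,Mon,Wed,Mon) (Thu,Tue,Mon,Tue,Wed,Mon) (Thu,Wed,Mon,Mon,Wed,Mon) (Thu,Wed,Mon,Mon,Wed,Tue) (Thu,Wed,Mon,Tue,Wed,Mon) (Thu,Wed,Mon,Tue,Wed,Tue) (Thu,Wed,Tue,Mon,Wed,Mon) (Thu,Wed,Tue,Mon,Wed,Tue) (Thu,Wed,Tue,Tue,Wed,Mon) (Thu,Wed,Tue,Tue,Wed,Tue) (Thu,Thu,Mon,Mon,Wed,Mon) (Thu,Thu,Mon,Mon,Wed,Tue) (Thu,Thu,Mon,Mon,Wed,Wed) (Thu,Thu,Mon,Tue,Wed,Mon) (Thu,Thu,Mon,Tue,Wed,Tue) (Thu,Thu,Mon,Tue,Wed,Wed) (Thu,Thu,Tue,Mon,Wed,Mon) (Thu,Thu,Tue,Mon,Wed,Tue) (Thu,Thu,Tue,Mon,Wed,Wed) (Thu,Thu,Tue,Tue,Wed,Mon) (Thu,Thu,Tue,Tue,Wed,Tue) (Thu,Thu,Tue,Tue,Wed,Wed) (Thu,Thu,Wed,Mon,Wed,Mon) (Thu,Thu,Wed,Mon,Wed,Tue) (Thu,Thu,Wed,Tue,Wed,Mon) (Thu,Thu,Wed,Tue,Wed,Tue) — 26.
Summing: 21 + 26 = 47.

47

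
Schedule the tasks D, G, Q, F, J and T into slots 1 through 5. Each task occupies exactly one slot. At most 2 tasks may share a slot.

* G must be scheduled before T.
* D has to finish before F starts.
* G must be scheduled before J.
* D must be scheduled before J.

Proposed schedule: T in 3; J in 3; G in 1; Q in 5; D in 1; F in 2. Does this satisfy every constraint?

At most 2 tasks may share a slot — holds.
G must be scheduled before T — holds.
D must be scheduled before J — holds.
G must be scheduled before J — holds.
D has to finish before F starts — holds.

Yes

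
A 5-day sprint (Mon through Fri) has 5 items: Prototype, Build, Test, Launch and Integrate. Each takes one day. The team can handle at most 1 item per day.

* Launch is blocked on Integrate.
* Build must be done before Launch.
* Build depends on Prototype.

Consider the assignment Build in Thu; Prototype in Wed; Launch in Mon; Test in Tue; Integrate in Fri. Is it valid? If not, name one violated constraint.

Invalid. Launch is blocked on Integrate.

Build must be done before Launch — violated.
Launch is blocked on Integrate — violated.
The team can handle at most 1 item per day — holds.
Build depends on Prototype — holds.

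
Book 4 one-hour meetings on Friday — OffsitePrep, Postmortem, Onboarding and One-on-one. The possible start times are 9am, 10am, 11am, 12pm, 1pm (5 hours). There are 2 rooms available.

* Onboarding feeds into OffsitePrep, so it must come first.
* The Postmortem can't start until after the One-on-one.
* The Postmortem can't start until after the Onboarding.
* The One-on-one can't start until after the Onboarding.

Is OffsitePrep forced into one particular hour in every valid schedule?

No

OffsitePrep can be 10am (e.g. Postmortem in 11am, One-on-one in 10am, Onboarding in 9am, OffsitePrep in 10am) or 11am (e.g. Postmortem in 11am; One-on-one in 10am; Onboarding in 9am; OffsitePrep in 11am).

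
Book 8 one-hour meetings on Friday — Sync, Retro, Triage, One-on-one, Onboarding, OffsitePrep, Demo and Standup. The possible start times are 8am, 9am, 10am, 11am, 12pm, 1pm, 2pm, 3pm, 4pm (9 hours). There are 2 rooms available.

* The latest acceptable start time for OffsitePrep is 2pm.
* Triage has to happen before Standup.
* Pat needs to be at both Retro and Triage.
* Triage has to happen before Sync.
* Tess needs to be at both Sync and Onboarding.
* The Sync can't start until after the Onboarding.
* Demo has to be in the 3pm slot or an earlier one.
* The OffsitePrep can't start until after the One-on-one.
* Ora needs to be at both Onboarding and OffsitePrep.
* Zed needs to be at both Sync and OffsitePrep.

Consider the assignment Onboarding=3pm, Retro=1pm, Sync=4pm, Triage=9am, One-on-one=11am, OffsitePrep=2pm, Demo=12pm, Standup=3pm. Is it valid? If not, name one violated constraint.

Pat needs to be at both Retro and Triage — holds.
Triage has to happen before Standup — holds.
The latest acceptable start time for OffsitePrep is 2pm — holds.
Zed needs to be at both Sync and OffsitePrep — holds.
There are 2 rooms available — holds.
Ora needs to be at both Onboarding and OffsitePrep — holds.
Triage has to happen before Sync — holds.
Tess needs to be at both Sync and Onboarding — holds.
Demo has to be in the 3pm slot or an earlier one — holds.
The Sync can't start until after the Onboarding — holds.
The OffsitePrep can't start until after the One-on-one — holds.

Yes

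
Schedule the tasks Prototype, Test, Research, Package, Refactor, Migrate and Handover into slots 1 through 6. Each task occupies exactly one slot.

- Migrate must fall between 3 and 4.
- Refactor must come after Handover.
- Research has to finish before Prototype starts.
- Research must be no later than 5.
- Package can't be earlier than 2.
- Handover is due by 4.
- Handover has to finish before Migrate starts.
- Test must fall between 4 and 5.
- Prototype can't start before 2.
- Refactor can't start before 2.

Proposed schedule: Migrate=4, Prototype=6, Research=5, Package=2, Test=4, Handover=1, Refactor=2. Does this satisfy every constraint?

Yes

Research must be no later than 5 — holds.
Handover is due by 4 — holds.
Prototype can't start before 2 — holds.
Package can't be earlier than 2 — holds.
Refactor can't start before 2 — holds.
Handover has to finish before Migrate starts — holds.
Refactor must come after Handover — holds.
Migrate must fall between 3 and 4 — holds.
Test must fall between 4 and 5 — holds.
Research has to finish before Prototype starts — holds.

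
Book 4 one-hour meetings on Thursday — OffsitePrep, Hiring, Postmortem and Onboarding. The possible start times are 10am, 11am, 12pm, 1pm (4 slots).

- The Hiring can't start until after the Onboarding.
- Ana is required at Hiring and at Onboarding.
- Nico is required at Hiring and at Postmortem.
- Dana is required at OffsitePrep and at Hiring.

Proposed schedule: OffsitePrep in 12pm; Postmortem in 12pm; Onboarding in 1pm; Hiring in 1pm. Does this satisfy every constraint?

No — it violates: Ana is required at Hiring and at Onboarding

The Hiring can't start until after the Onboarding — violated.
Ana is required at Hiring and at Onboarding — violated.
Nico is required at Hiring and at Postmortem — holds.
Dana is required at OffsitePrep and at Hiring — holds.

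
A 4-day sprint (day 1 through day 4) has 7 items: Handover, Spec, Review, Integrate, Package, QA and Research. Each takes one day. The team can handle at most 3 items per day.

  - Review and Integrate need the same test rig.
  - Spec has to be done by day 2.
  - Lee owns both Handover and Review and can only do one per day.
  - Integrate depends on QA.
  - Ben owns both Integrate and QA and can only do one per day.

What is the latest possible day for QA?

Downstream work caps QA at day 3.
QA at day 3 is achievable: Research in day 2, Spec in day 1, Integrate in day 4, QA in day 3, Handover in day 1, Review in day 2, Package in day 1.

day 3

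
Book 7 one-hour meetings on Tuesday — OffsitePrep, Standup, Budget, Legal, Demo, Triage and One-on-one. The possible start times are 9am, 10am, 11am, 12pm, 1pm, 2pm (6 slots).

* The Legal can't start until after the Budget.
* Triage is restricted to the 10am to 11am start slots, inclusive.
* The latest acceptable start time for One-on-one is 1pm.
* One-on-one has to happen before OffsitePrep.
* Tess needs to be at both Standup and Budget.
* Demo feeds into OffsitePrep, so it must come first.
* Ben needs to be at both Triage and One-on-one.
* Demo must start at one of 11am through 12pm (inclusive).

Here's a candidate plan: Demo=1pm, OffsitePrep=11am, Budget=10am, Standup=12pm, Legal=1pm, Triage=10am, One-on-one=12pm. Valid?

Invalid. Demo feeds into OffsitePrep, so it must come first.

Tess needs to be at both Standup and Budget — holds.
Triage is restricted to the 10am to 11am start slots, inclusive — holds.
Demo feeds into OffsitePrep, so it must come first — violated.
Ben needs to be at both Triage and One-on-one — holds.
Demo must start at one of 11am through 12pm (inclusive) — violated.
The latest acceptable start time for One-on-one is 1pm — holds.
The Legal can't start until after the Budget — holds.
One-on-one has to happen before OffsitePrep — violated.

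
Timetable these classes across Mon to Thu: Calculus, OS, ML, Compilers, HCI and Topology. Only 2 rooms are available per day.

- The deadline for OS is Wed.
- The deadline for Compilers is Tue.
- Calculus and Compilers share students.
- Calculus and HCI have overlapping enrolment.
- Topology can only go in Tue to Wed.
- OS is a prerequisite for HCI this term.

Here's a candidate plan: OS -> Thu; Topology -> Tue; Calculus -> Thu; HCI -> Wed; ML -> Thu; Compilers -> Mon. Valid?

The deadline for Compilers is Tue — holds.
The deadline for OS is Wed — violated.
Only 2 rooms are available per day — violated.
OS is a prerequisite for HCI this term — violated.
Calculus and Compilers share students — holds.
Topology can only go in Tue to Wed — holds.
Calculus and HCI have overlapping enrolment — holds.

No. The deadline for OS is Wed is not satisfied.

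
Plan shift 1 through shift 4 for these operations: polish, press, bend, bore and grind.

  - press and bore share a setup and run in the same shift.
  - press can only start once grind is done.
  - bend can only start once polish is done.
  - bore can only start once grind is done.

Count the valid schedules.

36

Splitting on polish: it can be shift 1 (18), shift 2 (12), shift 3 (6). Listing each branch's schedules as (press, bend, bore, grind) by shift number:
polish=shift 1: (2,2,2,1) (2,3,2,1) (2,4,2,1) (3,2,3,1) (3,2,3,2) (3,3,3,1) (3,3,3,2) (3,4,3,1) (3,4,3,2) (4,2,4,1) (4,2,4,2) (4,2,4,3) (4,3,4,1) (4,3,4,2) (4,3,4,3) (4,4,4,1) (4,4,4,2) (4,4,4,3) — 18.
polish=shift 2: (2,3,2,1) (2,4,2,1) (3,3,3,1) (3,3,3,2) (3,4,3,1) (3,4,3,2) (4,3,4,1) (4,3,4,2) (4,3,4,3) (4,4,4,1) (4,4,4,2) (4,4,4,3) — 12.
polish=shift 3: (2,4,2,1) (3,4,3,1) (3,4,3,2) (4,4,4,1) (4,4,4,2) (4,4,4,3) — 6.
Summing: 18 + 12 + 6 = 36.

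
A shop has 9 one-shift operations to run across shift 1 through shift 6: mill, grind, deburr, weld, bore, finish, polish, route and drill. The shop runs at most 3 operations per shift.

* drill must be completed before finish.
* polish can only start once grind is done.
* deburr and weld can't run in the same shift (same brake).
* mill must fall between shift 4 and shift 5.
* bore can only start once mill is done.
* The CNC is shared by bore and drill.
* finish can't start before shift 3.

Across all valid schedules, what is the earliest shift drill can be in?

Downstream work caps drill at shift 5.
drill at shift 1 is achievable: finish=shift 3; polish=shift 2; mill=shift 4; bore=shift 5; deburr=shift 1; route=shift 2; grind=shift 1; weld=shift 2; drill=shift 1.

shift 1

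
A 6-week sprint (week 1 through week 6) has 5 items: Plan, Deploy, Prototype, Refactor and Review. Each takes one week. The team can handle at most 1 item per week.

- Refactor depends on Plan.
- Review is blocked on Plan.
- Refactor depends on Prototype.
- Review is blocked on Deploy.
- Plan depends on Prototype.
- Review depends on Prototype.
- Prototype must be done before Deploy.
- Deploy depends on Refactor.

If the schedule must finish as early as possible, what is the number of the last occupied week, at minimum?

5

The precedence chain requires at least 5 distinct weeks.
With at most 1 per week and 5 work items, at least 5 weeks are needed.
5 works (last occupied week: week 5): for example Refactor -> week 3, Plan -> week 2, Review -> week 5, Deploy -> week 4, Prototype -> week 1.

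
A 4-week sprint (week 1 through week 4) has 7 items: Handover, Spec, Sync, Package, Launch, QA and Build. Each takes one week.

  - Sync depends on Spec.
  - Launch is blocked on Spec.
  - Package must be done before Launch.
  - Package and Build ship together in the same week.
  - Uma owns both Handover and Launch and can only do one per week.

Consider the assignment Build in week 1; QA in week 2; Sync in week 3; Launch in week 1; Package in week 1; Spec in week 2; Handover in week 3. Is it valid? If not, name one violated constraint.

No — it violates: Launch is blocked on Spec

Uma owns both Handover and Launch and can only do one per week — holds.
Package must be done before Launch — violated.
Launch is blocked on Spec — violated.
Package and Build ship together in the same week — holds.
Sync depends on Spec — holds.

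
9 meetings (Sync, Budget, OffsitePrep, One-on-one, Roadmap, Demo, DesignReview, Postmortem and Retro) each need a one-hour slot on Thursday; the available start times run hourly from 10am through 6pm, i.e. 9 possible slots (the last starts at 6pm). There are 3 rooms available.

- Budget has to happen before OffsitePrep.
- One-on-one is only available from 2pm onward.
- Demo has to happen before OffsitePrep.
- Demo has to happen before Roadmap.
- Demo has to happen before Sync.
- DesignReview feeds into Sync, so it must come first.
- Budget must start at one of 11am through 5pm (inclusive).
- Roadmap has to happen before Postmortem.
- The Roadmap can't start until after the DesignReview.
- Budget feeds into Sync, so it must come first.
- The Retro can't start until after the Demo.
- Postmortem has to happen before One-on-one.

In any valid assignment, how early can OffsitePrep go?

Precedence pushes OffsitePrep to at least 12pm.
OffsitePrep at 12pm is achievable: DesignReview in 10am, Retro in 11am, Roadmap in 11am, OffsitePrep in 12pm, Budget in 11am, One-on-one in 2pm, Demo in 10am, Sync in 12pm, Postmortem in 12pm.

12pm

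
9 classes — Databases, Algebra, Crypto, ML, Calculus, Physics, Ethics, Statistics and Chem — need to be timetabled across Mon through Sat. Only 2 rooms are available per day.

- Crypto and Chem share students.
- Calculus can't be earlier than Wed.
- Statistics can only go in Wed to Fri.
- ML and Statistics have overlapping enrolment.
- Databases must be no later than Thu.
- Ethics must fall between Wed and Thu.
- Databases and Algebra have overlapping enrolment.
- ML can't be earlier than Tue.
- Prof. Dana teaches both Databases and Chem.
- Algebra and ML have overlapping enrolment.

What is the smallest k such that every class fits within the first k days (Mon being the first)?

With at most 2 per day and 9 classes, at least 5 days are needed.
Calculus can't be placed before Wed — that is day 3 counting from Mon — so the schedule must run through at least 3 days.
5 works (last occupied day: Fri): for example Crypto=Mon, ML=Tue, Algebra=Thu, Ethics=Wed, Chem=Fri, Calculus=Wed, Databases=Mon, Physics=Tue, Statistics=Thu.

5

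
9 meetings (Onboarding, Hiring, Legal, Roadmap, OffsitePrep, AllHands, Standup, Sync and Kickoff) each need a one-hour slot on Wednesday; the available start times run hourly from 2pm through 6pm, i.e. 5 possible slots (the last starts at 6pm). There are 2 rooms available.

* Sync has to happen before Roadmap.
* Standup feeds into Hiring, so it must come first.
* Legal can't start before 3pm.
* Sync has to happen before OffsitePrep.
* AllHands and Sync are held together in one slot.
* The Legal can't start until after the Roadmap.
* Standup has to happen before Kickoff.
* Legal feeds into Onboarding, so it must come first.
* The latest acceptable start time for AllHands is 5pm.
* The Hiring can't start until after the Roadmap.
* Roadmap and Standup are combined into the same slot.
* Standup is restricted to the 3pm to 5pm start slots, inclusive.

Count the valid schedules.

Splitting on Onboarding: it can be 5pm (12), 6pm (26). Listing each branch's schedules as (Hiring, Legal, Roadmap, OffsitePrep, AllHands, Standup, Sync, Kickoff):
Onboarding=5pm: (4pm,4pm,3pm,5pm,2pm,3pm,2pm,6pm) (4pm,4pm,3pm,6pm,2pm,3pm,2pm,5pm) (4pm,4pm,3pm,6pm,2pm,3pm,2pm,6pm) (5pm,4pm,3pm,4pm,2pm,3pm,2pm,6pm) (5pm,4pm,3pm,6pm,2pm,3pm,2pm,4pm) (5pm,4pm,3pm,6pm,2pm,3pm,2pm,6pm) (6pm,4pm,3pm,4pm,2pm,3pm,2pm,5pm) (6pm,4pm,3pm,4pm,2pm,3pm,2pm,6pm) (6pm,4pm,3pm,5pm,2pm,3pm,2pm,4pm) (6pm,4pm,3pm,5pm,2pm,3pm,2pm,6pm) (6pm,4pm,3pm,6pm,2pm,3pm,2pm,4pm) (6pm,4pm,3pm,6pm,2pm,3pm,2pm,5pm) — 12.
Onboarding=6pm: (4pm,4pm,3pm,5pm,2pm,3pm,2pm,5pm) (4pm,4pm,3pm,5pm,2pm,3pm,2pm,6pm) (4pm,4pm,3pm,6pm,2pm,3pm,2pm,5pm) (4pm,5pm,3pm,4pm,2pm,3pm,2pm,5pm) (4pm,5pm,3pm,4pm,2pm,3pm,2pm,6pm) (4pm,5pm,3pm,5pm,2pm,3pm,2pm,4pm) (4pm,5pm,3pm,5pm,2pm,3pm,2pm,6pm) (4pm,5pm,3pm,6pm,2pm,3pm,2pm,4pm) (4pm,5pm,3pm,6pm,2pm,3pm,2pm,5pm) (5pm,4pm,3pm,4pm,2pm,3pm,2pm,5pm) (5pm,4pm,3pm,4pm,2pm,3pm,2pm,6pm) (5pm,4pm,3pm,5pm,2pm,3pm,2pm,4pm) (5pm,4pm,3pm,5pm,2pm,3pm,2pm,6pm) (5pm,4pm,3pm,6pm,2pm,3pm,2pm,4pm) (5pm,4pm,3pm,6pm,2pm,3pm,2pm,5pm) (5pm,5pm,3pm,4pm,2pm,3pm,2pm,4pm) (5pm,5pm,3pm,4pm,2pm,3pm,2pm,6pm) (5pm,5pm,3pm,6pm,2pm,3pm,2pm,4pm) (5pm,5pm,4pm,3pm,2pm,4pm,2pm,6pm) (6pm,4pm,3pm,4pm,2pm,3pm,2pm,5pm) (6pm,4pm,3pm,5pm,2pm,3pm,2pm,4pm) (6pm,4pm,3pm,5pm,2pm,3pm,2pm,5pm) (6pm,5pm,3pm,4pm,2pm,3pm,2pm,4pm) (6pm,5pm,3pm,4pm,2pm,3pm,2pm,5pm) (6pm,5pm,3pm,5pm,2pm,3pm,2pm,4pm) (6pm,5pm,4pm,3pm,2pm,4pm,2pm,5pm) — 26.
Summing: 12 + 26 = 38.

38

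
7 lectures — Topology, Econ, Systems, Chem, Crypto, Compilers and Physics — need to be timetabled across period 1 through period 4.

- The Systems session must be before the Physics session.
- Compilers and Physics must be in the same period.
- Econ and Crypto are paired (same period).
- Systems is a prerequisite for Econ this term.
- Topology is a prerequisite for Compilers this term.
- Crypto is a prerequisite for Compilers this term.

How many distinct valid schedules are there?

Splitting on Topology: it can be period 1 (16), period 2 (16), period 3 (12). Listing each branch's schedules as (Econ, Systems, Chem, Crypto, Compilers, Physics) by period number:
Topology=period 1: (2,1,1,2,3,3) (2,1,1,2,4,4) (2,1,2,2,3,3) (2,1,2,2,4,4) (2,1,3,2,3,3) (2,1,3,2,4,4) (2,1,4,2,3,3) (2,1,4,2,4,4) (3,1,1,3,4,4) (3,1,2,3,4,4) (3,1,3,3,4,4) (3,1,4,3,4,4) (3,2,1,3,4,4) (3,2,2,3,4,4) (3,2,3,3,4,4) (3,2,4,3,4,4) — 16.
Topology=period 2: (2,1,1,2,3,3) (2,1,1,2,4,4) (2,1,2,2,3,3) (2,1,2,2,4,4) (2,1,3,2,3,3) (2,1,3,2,4,4) (2,1,4,2,3,3) (2,1,4,2,4,4) (3,1,1,3,4,4) (3,1,2,3,4,4) (3,1,3,3,4,4) (3,1,4,3,4,4) (3,2,1,3,4,4) (3,2,2,3,4,4) (3,2,3,3,4,4) (3,2,4,3,4,4) — 16.
Topology=period 3: (2,1,1,2,4,4) (2,1,2,2,4,4) (2,1,3,2,4,4) (2,1,4,2,4,4) (3,1,1,3,4,4) (3,1,2,3,4,4) (3,1,3,3,4,4) (3,1,4,3,4,4) (3,2,1,3,4,4) (3,2,2,3,4,4) (3,2,3,3,4,4) (3,2,4,3,4,4) — 12.
Summing: 16 + 16 + 12 = 44.

44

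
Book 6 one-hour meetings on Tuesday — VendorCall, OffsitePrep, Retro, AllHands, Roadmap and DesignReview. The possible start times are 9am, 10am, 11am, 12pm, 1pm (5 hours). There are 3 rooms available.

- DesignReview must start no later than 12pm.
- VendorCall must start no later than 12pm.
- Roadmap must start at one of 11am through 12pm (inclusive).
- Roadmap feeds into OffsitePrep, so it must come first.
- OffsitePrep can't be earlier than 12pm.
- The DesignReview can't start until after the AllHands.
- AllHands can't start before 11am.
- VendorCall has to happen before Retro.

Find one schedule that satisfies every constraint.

AllHands in 11am, VendorCall in 9am, DesignReview in 12pm, OffsitePrep in 12pm, Roadmap in 11am, Retro in 10am

Checking: VendorCall(9am) before Retro(10am); AllHands(11am) before DesignReview(12pm); Roadmap(11am) before OffsitePrep(12pm); Roadmap=11am in [11am,12pm]; OffsitePrep=12pm in [12pm,1pm]; AllHands=11am in [11am,1pm]; DesignReview=12pm in [9am,12pm]; VendorCall=9am in [9am,12pm]; max 2 per hour (cap 3).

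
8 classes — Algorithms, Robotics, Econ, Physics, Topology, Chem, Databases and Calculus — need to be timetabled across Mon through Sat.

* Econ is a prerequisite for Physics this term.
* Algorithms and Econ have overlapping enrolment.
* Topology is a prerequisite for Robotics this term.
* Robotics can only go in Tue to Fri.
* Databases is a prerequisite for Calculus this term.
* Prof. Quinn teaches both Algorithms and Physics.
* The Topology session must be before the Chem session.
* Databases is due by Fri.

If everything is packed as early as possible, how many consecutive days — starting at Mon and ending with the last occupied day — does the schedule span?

The precedence chain requires at least 2 distinct days.
Could 2 days be enough, i.e. nothing placed later than Tue? No: Physics must come after Econ (at Mon or later) → {Tue}; Econ must come before Physics (at Tue or earlier) → {Mon}; Algorithms can't share with Econ (Mon) → {Tue}; Physics can't share with Algorithms (Tue) → nothing is left.
So 2 days is not enough.
3 works (last occupied day: Wed): for example Algorithms=Wed; Robotics=Tue; Topology=Mon; Calculus=Tue; Econ=Mon; Physics=Tue; Chem=Tue; Databases=Mon.

3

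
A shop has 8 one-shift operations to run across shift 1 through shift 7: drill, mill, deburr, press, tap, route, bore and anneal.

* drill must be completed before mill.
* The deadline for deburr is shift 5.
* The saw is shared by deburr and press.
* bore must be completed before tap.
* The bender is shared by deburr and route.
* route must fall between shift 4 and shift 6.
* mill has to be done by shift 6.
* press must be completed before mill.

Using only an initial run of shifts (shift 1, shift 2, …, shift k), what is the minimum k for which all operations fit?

4

The precedence chain requires at least 2 distinct shifts.
route can't be placed before shift 4, so the schedule must run through at least shift 4.
4 works (last occupied shift: shift 4): for example route=shift 4, deburr=shift 2, bore=shift 1, drill=shift 1, press=shift 1, anneal=shift 1, mill=shift 2, tap=shift 2.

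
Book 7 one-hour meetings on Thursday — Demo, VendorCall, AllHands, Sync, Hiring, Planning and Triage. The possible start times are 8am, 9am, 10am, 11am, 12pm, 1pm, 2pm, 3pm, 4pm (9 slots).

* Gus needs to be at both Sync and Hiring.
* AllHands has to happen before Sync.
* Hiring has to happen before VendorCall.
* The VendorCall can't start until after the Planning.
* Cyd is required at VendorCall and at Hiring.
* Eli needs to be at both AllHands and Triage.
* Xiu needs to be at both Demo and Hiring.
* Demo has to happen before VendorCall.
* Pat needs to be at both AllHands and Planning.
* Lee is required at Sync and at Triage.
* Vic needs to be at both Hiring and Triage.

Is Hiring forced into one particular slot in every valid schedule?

No

Hiring can be 8am (e.g. Triage -> 10am; Sync -> 9am; AllHands -> 8am; Hiring -> 8am; Demo -> 9am; VendorCall -> 10am; Planning -> 9am) or 9am (e.g. Hiring=9am, Demo=8am, Sync=10am, Triage=11am, AllHands=8am, Planning=9am, VendorCall=10am).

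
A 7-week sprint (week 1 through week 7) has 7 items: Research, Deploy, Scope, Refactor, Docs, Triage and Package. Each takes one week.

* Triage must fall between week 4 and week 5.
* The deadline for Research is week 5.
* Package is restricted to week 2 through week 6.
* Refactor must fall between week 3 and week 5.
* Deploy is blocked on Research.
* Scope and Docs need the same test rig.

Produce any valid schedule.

Docs -> week 2, Scope -> week 1, Package -> week 2, Research -> week 1, Deploy -> week 2, Triage -> week 4, Refactor -> week 3

Checking: Research(week 1) before Deploy(week 2); Scope(week 1) != Docs(week 2); Triage=week 4 in [week 4,week 5]; Package=week 2 in [week 2,week 6]; Research=week 1 in [week 1,week 5]; Refactor=week 3 in [week 3,week 5].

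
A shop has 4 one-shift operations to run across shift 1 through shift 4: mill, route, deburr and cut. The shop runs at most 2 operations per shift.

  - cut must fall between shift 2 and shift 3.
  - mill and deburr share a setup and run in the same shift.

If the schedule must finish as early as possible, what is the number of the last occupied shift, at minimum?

With at most 2 per shift and 4 operations, at least 2 shifts are needed.
cut can't be placed before shift 2, so the schedule must run through at least shift 2.
2 works (last occupied shift: shift 2): for example mill -> shift 1; route -> shift 2; deburr -> shift 1; cut -> shift 2.

2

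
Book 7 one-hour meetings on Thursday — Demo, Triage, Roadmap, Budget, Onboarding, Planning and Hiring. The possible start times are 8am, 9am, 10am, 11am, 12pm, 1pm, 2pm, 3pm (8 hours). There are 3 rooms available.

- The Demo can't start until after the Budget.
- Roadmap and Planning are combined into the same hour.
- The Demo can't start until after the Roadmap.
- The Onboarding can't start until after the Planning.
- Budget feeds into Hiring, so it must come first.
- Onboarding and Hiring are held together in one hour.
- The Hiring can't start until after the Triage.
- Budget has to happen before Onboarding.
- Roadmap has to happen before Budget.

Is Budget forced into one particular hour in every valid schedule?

No

Budget can be 9am (e.g. Hiring=10am; Planning=8am; Roadmap=8am; Budget=9am; Triage=8am; Demo=10am; Onboarding=10am) or 10am (e.g. Roadmap=8am, Budget=10am, Triage=8am, Onboarding=11am, Hiring=11am, Demo=11am, Planning=8am).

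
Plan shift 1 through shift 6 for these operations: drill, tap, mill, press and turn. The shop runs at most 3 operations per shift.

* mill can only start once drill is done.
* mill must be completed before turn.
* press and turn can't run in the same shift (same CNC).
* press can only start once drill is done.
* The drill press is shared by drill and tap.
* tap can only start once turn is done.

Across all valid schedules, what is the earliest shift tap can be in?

Precedence pushes tap to at least shift 4.
tap at shift 4 is achievable: drill=shift 1; mill=shift 2; press=shift 2; tap=shift 4; turn=shift 3.

shift 4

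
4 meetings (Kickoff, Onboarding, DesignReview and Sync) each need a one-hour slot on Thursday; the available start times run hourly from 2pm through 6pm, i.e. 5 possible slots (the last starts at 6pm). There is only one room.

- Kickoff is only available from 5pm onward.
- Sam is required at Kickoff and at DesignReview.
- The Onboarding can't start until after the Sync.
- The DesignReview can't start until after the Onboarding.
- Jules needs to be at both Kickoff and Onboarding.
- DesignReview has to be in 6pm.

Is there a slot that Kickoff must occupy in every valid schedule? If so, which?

5pm

Kickoff's window is 5pm–6pm.
DesignReview is fixed at 6pm, and Kickoff can't share a slot with DesignReview.
So Kickoff must be 5pm.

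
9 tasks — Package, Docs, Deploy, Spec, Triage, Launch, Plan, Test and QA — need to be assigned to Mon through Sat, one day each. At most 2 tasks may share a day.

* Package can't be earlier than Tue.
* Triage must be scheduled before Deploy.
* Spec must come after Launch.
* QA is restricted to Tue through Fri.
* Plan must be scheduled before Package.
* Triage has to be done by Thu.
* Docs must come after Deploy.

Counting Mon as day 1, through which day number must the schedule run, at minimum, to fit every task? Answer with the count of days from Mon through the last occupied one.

5

The precedence chain requires at least 3 distinct days.
With at most 2 per day and 9 tasks, at least 5 days are needed.
5 works (last occupied day: Fri): for example Spec=Thu, Triage=Mon, Test=Fri, Docs=Thu, Package=Tue, Deploy=Wed, QA=Tue, Launch=Wed, Plan=Mon.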